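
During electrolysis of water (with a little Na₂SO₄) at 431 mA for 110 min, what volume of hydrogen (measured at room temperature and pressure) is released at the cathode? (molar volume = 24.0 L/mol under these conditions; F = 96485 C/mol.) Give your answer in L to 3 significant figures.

Charge passed = 0.431 × 6600 = 2845 C
n(e⁻) = 2845 / 96485 = 0.02949 mol
2H⁺ + 2e⁻ → H₂, so n(H₂) = 0.02949 / 2 = 0.01475 mol
V = 0.01475 × 24.0 = 0.3540 L

0.354 L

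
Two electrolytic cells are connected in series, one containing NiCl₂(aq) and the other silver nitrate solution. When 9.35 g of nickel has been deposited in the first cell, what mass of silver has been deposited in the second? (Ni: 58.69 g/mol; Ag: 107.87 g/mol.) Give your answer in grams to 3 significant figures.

34.4 g

n(Ni) = 9.35 / 58.69 = 0.1593 mol
Ni²⁺ + 2e⁻ → Ni, so n(e⁻) = 2 × 0.1593 = 0.3186 mol
The cells are in series, so the same charge (and hence the same n(e⁻) = 0.3186 mol) passes through both.
Ag⁺ + e⁻ → Ag, so n(Ag) = 0.3186 mol
m(Ag) = 0.3186 × 107.87 = 34.4 g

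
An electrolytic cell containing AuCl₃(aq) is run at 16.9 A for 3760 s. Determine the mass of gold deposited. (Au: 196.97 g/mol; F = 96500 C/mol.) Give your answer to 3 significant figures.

Charge passed = 16.9 × 3760 = 63540 C
n(e⁻) = 63540 / 96500 = 0.6584 mol
Au³⁺ + 3e⁻ → Au, so n(Au) = 0.6584 / 3 = 0.2195 mol
m = 0.2195 × 196.97 = 43.2 g

43.2 g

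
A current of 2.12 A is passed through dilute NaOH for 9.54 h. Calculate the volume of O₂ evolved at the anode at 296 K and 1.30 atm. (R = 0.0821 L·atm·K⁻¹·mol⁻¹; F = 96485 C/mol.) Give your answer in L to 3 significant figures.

3.53 L

Q = 2.12 A × 34344 s = 72810 C
n(e⁻) = 72810 / 96485 = 0.7546 mol
2H₂O → O₂ + 4H⁺ + 4e⁻, so n(O₂) = 0.7546 / 4 = 0.1887 mol
V = nRT/P = 0.1887 × 0.0821 × 296 / 1.30 = 3.527 L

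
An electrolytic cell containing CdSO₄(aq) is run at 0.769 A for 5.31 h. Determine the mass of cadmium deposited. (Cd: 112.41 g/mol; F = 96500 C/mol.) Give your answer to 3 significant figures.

8.56 g

Q = 0.769 A × 19116 s = 14700 C
n(e⁻) = Q/F = 14700/96500 = 0.1523 mol
Cd²⁺ + 2e⁻ → Cd, so n(Cd) = 0.1523 / 2 = 0.07615 mol
m = 0.07615 × 112.41 = 8.56 g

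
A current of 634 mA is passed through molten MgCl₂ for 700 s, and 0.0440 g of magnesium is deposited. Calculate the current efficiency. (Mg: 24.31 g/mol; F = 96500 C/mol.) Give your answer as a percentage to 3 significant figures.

Q = 0.634 × 700 = 443.8 C
n(e⁻) = 443.8 / 96500 = 0.004599 mol
Mg²⁺ + 2e⁻ → Mg, so theoretical n(Mg) = 0.002300 mol → 0.05591 g
Efficiency = 0.0440 / 0.05591 = 0.7870 = 78.7%

78.7%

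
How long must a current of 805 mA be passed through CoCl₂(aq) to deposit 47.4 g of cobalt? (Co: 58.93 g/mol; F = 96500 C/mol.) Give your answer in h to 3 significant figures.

53.6 h

n(Co) = 47.4 / 58.93 = 0.8043 mol
Co²⁺ + 2e⁻ → Co, so n(e⁻) = 2 × 0.8043 = 1.609 mol
Q = 1.609 × 96500 = 1.553×10^5 C
t = Q / I = 1.553×10^5 / 0.805 = 1.929×10^5 s = 53.6 h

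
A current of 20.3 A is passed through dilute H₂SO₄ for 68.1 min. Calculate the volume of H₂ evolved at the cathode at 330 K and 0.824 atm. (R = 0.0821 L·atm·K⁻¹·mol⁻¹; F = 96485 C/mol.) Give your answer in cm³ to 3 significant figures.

Q = 20.3 A × 4086 s = 82950 C
Moles of electrons = 82950 / 96485 = 0.8597 mol
2H⁺ + 2e⁻ → H₂, so n(H₂) = 0.8597 / 2 = 0.4299 mol
V = nRT/P = 0.4299 × 0.0821 × 330 / 0.824 = 14.14 L
= 14100 cm³

14100 cm³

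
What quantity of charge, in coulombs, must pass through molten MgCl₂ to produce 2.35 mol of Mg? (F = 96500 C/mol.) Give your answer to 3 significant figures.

Mg²⁺ + 2e⁻ → Mg, so n(e⁻) = 2 × 2.35 = 4.700 mol
Q = 4.700 × 96500 = 4.536×10^5 C

4.54×10^5 C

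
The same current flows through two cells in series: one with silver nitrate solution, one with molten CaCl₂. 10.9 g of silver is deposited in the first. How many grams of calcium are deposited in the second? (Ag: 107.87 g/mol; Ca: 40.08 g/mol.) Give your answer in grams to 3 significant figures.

2.02 g

n(Ag) = 10.9 / 107.87 = 0.1010 mol
Ag⁺ + e⁻ → Ag, so n(e⁻) = 0.1010 mol
Same current for the same time ⇒ same n(e⁻) = 0.1010 mol in both cells.
Ca²⁺ + 2e⁻ → Ca, so n(Ca) = 0.1010 / 2 = 0.05050 mol
m(Ca) = 0.05050 × 40.08 = 2.02 g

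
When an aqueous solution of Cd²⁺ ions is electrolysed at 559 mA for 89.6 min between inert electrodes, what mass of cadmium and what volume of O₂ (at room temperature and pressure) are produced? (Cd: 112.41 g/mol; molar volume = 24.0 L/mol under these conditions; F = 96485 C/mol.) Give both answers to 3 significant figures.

1.75 g Cd; 0.187 L O₂

Q = 0.559 × 5376 = 3005 C; n(e⁻) = 3005 / 96485 = 0.03114 mol
Cathode: Cd²⁺ + 2e⁻ → Cd → n(Cd) = 0.03114/2 = 0.01557 mol → 1.75 g
Anode: 2H₂O → O₂ + 4H⁺ + 4e⁻ → n(O₂) = 0.03114/4 = 0.007785 mol → 0.187 L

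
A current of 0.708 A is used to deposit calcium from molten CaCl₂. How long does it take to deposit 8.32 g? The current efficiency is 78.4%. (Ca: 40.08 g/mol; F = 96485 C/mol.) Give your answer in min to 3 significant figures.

1200 min

n(Ca) = 8.32 / 40.08 = 0.2076 mol
Ca²⁺ + 2e⁻ → Ca, so n(e⁻) = 2 × 0.2076 = 0.4152 mol
Q = 0.4152 × 96485 / 0.784 = 51100 C
t = Q / I = 51100 / 0.708 = 72180 s = 1200 min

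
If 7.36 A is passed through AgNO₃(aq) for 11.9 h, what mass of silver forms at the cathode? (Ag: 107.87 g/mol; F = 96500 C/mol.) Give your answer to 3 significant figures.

Q = 7.36 A × 42840 s = 3.153×10^5 C
n(e⁻) = 3.153×10^5 / 96500 = 3.267 mol
Ag⁺ + e⁻ → Ag, so n(Ag) = 3.267 mol
m = 3.267 × 107.87 = 352 g

352 g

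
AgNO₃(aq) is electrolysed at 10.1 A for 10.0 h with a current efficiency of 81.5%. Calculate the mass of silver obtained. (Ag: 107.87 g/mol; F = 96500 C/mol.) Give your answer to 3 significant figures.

Q = 10.1 × 36000 = 3.636×10^5 C
n(e⁻) = 3.636×10^5 / 96500 = 3.768 mol
Ag⁺ + e⁻ → Ag, so theoretical m(Ag) = 3.768 × 107.87 = 406.5 g
Actual mass = 81.5% × 406.5 = 331 g

331 g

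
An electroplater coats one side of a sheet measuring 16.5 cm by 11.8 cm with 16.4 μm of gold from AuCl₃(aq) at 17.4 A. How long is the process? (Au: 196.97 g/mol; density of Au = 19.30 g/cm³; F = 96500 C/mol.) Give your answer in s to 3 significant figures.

Plated area = 16.5 × 11.8 = 194.7 cm²
Volume = 194.7 × 16.4×10⁻⁴ cm = 0.3193 cm³
m(Au) = 0.3193 × 19.30 = 6.162 g
n(Au) = 6.162 / 196.97 = 0.03128 mol; n(e⁻) = 3 × 0.03128 = 0.09384 mol
Q = 0.09384 × 96500 = 9056 C
t = 9056 / 17.4 = 520.5 s

521 s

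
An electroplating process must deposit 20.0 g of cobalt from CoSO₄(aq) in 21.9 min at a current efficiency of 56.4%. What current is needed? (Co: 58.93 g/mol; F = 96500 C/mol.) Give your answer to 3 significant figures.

88.4 A

n(Co) = 20.0 / 58.93 = 0.3394 mol
Co²⁺ + 2e⁻ → Co, so n(e⁻) = 2 × 0.3394 = 0.6788 mol
Q = 0.6788 × 96500 / 0.564 = 1.161×10^5 C
I = Q / t = 1.161×10^5 / 1314 s = 88.4 A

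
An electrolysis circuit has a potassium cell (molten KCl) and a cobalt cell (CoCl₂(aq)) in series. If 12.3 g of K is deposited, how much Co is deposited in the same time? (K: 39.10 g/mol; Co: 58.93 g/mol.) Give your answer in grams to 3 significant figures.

9.27 g

n(K) = 12.3 / 39.10 = 0.3146 mol
K⁺ + e⁻ → K, so n(e⁻) = 0.3146 mol
Since the cells are in series, n(e⁻) in the Co cell is also 0.3146 mol.
Co²⁺ + 2e⁻ → Co, so n(Co) = 0.3146 / 2 = 0.1573 mol
m(Co) = 0.1573 × 58.93 = 9.27 g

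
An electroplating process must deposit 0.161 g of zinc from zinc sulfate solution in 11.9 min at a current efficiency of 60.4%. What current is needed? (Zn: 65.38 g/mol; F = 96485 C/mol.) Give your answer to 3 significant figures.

n(Zn) = 0.161 / 65.38 = 0.002463 mol
Zn²⁺ + 2e⁻ → Zn, so n(e⁻) = 2 × 0.002463 = 0.004926 mol
Q = 0.004926 × 96485 / 0.604 = 786.9 C
I = Q / t = 786.9 / 714 s = 1.10 A

1.10 A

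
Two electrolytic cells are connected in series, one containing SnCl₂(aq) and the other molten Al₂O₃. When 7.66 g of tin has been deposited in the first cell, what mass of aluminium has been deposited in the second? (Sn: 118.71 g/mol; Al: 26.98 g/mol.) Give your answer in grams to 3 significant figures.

n(Sn) = 7.66 / 118.71 = 0.06453 mol
Sn²⁺ + 2e⁻ → Sn, so n(e⁻) = 2 × 0.06453 = 0.1291 mol
Same current for the same time ⇒ same n(e⁻) = 0.1291 mol in both cells.
Al³⁺ + 3e⁻ → Al, so n(Al) = 0.1291 / 3 = 0.04303 mol
m(Al) = 0.04303 × 26.98 = 1.16 g

1.16 g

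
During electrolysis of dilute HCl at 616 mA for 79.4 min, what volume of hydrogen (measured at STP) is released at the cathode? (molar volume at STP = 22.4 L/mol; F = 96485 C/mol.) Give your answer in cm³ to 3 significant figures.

Q = 0.616 A × 4764 s = 2935 C
n(e⁻) = 2935 / 96485 = 0.03042 mol
2H⁺ + 2e⁻ → H₂, so n(H₂) = 0.03042 / 2 = 0.01521 mol
V = 0.01521 × 22.4 = 0.3407 L
= 341 cm³

341 cm³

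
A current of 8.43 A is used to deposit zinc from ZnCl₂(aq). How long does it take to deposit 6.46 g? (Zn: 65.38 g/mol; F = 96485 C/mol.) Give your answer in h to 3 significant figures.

0.628 h

n(Zn) = 6.46 / 65.38 = 0.09881 mol
Zn²⁺ + 2e⁻ → Zn, so n(e⁻) = 2 × 0.09881 = 0.1976 mol
Q = 0.1976 × 96485 = 19070 C
t = Q / I = 19070 / 8.43 = 2262 s = 0.628 h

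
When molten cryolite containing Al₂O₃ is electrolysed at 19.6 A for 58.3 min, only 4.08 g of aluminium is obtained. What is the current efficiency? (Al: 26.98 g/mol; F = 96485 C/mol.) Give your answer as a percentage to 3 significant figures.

63.8%

Q = 19.6 × 3498 = 68560 C
n(e⁻) = 68560 / 96485 = 0.7106 mol
Al³⁺ + 3e⁻ → Al, so theoretical n(Al) = 0.2369 mol → 6.392 g
Efficiency = 4.08 / 6.392 = 0.6383 = 63.8%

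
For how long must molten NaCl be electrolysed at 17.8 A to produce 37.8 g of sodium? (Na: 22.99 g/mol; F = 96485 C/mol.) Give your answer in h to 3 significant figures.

2.48 h

n(Na) = 37.8 / 22.99 = 1.644 mol
Na⁺ + e⁻ → Na, so n(e⁻) = 1.644 mol
Q = 1.644 × 96485 = 1.586×10^5 C
t = Q / I = 1.586×10^5 / 17.8 = 8910 s = 2.48 h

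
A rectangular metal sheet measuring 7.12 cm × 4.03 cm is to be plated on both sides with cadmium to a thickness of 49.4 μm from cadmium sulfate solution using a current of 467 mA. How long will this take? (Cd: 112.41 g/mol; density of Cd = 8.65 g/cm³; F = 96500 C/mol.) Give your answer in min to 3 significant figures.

150 min

Plated area = 2 × 7.12 × 4.03 = 57.39 cm²
Volume = 57.39 × 49.4×10⁻⁴ cm = 0.2835 cm³
m(Cd) = 0.2835 × 8.65 = 2.452 g
n(Cd) = 2.452 / 112.41 = 0.02181 mol; n(e⁻) = 2 × 0.02181 = 0.04362 mol
Q = 0.04362 × 96500 = 4209 C
t = 4209 / 0.467 = 9013 s = 150 min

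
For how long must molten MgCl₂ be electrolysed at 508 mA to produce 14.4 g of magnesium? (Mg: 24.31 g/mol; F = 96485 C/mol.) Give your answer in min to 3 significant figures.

3750 min

n(Mg) = 14.4 / 24.31 = 0.5923 mol
Mg²⁺ + 2e⁻ → Mg, so n(e⁻) = 2 × 0.5923 = 1.185 mol
Q = 1.185 × 96485 = 1.143×10^5 C
t = Q / I = 1.143×10^5 / 0.508 = 2.250×10^5 s = 3750 min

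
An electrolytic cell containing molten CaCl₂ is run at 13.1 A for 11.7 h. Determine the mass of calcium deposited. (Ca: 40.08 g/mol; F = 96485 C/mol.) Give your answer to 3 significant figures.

115 g

Q = It = 13.1 × 42120 = 5.518×10^5 C
n(e⁻) = 5.518×10^5 / 96485 = 5.719 mol
Ca²⁺ + 2e⁻ → Ca, so n(Ca) = 5.719 / 2 = 2.860 mol
m = 2.860 × 40.08 = 115 g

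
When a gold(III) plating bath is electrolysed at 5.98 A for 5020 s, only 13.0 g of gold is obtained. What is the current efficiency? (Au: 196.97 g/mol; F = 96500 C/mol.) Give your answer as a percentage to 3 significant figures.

Q = 5.98 × 5020 = 30020 C
n(e⁻) = 30020 / 96500 = 0.3111 mol
Au³⁺ + 3e⁻ → Au, so theoretical n(Au) = 0.1037 mol → 20.43 g
Efficiency = 13.0 / 20.43 = 0.6363 = 63.6%

63.6%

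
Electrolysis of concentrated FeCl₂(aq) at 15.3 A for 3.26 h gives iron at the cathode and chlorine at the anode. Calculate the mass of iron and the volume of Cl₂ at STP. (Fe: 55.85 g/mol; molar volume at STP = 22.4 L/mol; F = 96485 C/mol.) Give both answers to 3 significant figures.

52.0 g Fe; 20.8 L Cl₂

Q = 15.3 × 11736 = 1.796×10^5 C; n(e⁻) = 1.796×10^5 / 96485 = 1.861 mol
Cathode: Fe²⁺ + 2e⁻ → Fe → n(Fe) = 1.861/2 = 0.9305 mol → 52.0 g
Anode: 2Cl⁻ → Cl₂ + 2e⁻ → n(Cl₂) = 1.861/2 = 0.9305 mol → 20.8 L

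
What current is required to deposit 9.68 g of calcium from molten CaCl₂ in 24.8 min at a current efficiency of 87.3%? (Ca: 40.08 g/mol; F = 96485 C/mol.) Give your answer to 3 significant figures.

35.9 A

n(Ca) = 9.68 / 40.08 = 0.2415 mol
Ca²⁺ + 2e⁻ → Ca, so n(e⁻) = 2 × 0.2415 = 0.4830 mol
Q = 0.4830 × 96485 / 0.873 = 53380 C
I = Q / t = 53380 / 1488 s = 35.9 A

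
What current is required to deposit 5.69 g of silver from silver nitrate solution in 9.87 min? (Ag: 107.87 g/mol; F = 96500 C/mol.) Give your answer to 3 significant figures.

n(Ag) = 5.69 / 107.87 = 0.05275 mol
Ag⁺ + e⁻ → Ag, so n(e⁻) = 0.05275 mol
Q = 0.05275 × 96500 = 5090 C
I = Q / t = 5090 / 592.2 s = 8.60 A

8.60 A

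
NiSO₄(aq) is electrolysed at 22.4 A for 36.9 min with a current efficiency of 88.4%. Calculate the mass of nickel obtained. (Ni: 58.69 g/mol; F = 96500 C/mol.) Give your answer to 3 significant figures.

Q = 22.4 × 2214 = 49590 C
n(e⁻) = 49590 / 96500 = 0.5139 mol
Ni²⁺ + 2e⁻ → Ni, so theoretical m(Ni) = 0.2570 × 58.69 = 15.08 g
Actual mass = 88.4% × 15.08 = 13.3 g

13.3 g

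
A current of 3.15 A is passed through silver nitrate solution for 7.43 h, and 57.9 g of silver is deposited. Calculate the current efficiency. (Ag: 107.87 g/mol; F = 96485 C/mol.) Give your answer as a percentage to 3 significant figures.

Q = 3.15 × 26748 = 84260 C
n(e⁻) = 84260 / 96485 = 0.8733 mol
Ag⁺ + e⁻ → Ag, so theoretical n(Ag) = 0.8733 mol → 94.20 g
Efficiency = 57.9 / 94.20 = 0.6146 = 61.5%

61.5%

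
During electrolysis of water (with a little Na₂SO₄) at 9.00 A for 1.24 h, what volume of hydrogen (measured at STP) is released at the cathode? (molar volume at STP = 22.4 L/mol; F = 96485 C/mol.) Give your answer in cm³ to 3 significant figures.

Charge passed = 9.00 × 4464 = 40180 C
Moles of electrons = 40180 / 96485 = 0.4164 mol
2H⁺ + 2e⁻ → H₂, so n(H₂) = 0.4164 / 2 = 0.2082 mol
V = 0.2082 × 22.4 = 4.664 L
= 4660 cm³

4660 cm³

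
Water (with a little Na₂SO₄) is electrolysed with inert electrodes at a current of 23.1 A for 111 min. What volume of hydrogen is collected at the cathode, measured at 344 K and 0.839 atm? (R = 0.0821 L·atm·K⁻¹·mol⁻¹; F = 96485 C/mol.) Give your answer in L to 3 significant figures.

Charge passed = 23.1 × 6660 = 1.538×10^5 C
n(e⁻) = Q/F = 1.538×10^5/96485 = 1.594 mol
2H⁺ + 2e⁻ → H₂, so n(H₂) = 1.594 / 2 = 0.7970 mol
V = nRT/P = 0.7970 × 0.0821 × 344 / 0.839 = 26.83 L

26.8 L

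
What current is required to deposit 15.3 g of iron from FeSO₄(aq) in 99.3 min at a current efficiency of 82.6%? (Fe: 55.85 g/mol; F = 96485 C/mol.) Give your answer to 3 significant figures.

n(Fe) = 15.3 / 55.85 = 0.2739 mol
Fe²⁺ + 2e⁻ → Fe, so n(e⁻) = 2 × 0.2739 = 0.5478 mol
Q = 0.5478 × 96485 / 0.826 = 63990 C
I = Q / t = 63990 / 5958 s = 10.7 A

10.7 A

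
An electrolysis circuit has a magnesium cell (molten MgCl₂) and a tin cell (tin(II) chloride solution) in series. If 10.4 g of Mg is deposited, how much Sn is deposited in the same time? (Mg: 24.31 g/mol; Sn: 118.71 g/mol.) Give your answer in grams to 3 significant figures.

n(Mg) = 10.4 / 24.31 = 0.4278 mol
Mg²⁺ + 2e⁻ → Mg, so n(e⁻) = 2 × 0.4278 = 0.8556 mol
The cells are in series, so the same charge (and hence the same n(e⁻) = 0.8556 mol) passes through both.
Sn²⁺ + 2e⁻ → Sn, so n(Sn) = 0.8556 / 2 = 0.4278 mol
m(Sn) = 0.4278 × 118.71 = 50.8 g

50.8 g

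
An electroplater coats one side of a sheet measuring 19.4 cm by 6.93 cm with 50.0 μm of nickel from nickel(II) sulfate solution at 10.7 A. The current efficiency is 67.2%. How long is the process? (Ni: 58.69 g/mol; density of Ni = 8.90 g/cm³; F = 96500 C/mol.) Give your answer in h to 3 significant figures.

0.760 h

Plated area = 19.4 × 6.93 = 134.4 cm²
Volume = 134.4 × 50.0×10⁻⁴ cm = 0.6720 cm³
m(Ni) = 0.6720 × 8.90 = 5.981 g
n(Ni) = 5.981 / 58.69 = 0.1019 mol; n(e⁻) = 2 × 0.1019 = 0.2038 mol
Q = 0.2038 × 96500 / 0.672 = 29270 C
t = 29270 / 10.7 = 2736 s = 0.760 h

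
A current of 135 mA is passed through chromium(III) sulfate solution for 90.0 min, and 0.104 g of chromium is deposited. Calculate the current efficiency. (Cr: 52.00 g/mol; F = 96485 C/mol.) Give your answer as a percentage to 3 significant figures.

79.4%

Q = 0.135 × 5400 = 729.0 C
n(e⁻) = 729.0 / 96485 = 0.007556 mol
Cr³⁺ + 3e⁻ → Cr, so theoretical n(Cr) = 0.002519 mol → 0.1310 g
Efficiency = 0.104 / 0.1310 = 0.7939 = 79.4%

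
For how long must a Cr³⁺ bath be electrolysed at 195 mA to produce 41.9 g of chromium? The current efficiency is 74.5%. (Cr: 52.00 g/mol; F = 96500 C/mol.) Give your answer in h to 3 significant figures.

446 h

n(Cr) = 41.9 / 52.00 = 0.8058 mol
Cr³⁺ + 3e⁻ → Cr, so n(e⁻) = 3 × 0.8058 = 2.417 mol
Q = 2.417 × 96500 / 0.745 = 3.131×10^5 C
t = Q / I = 3.131×10^5 / 0.195 = 1.606×10^6 s = 446 h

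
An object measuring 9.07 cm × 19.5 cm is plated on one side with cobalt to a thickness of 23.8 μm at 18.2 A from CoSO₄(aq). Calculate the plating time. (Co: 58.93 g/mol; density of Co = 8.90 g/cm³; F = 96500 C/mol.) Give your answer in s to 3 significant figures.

Plated area = 9.07 × 19.5 = 176.9 cm²
Volume = 176.9 × 23.8×10⁻⁴ cm = 0.4210 cm³
m(Co) = 0.4210 × 8.90 = 3.747 g
n(Co) = 3.747 / 58.93 = 0.06358 mol; n(e⁻) = 2 × 0.06358 = 0.1272 mol
Q = 0.1272 × 96500 = 12270 C
t = 12270 / 18.2 = 674.2 s

674 s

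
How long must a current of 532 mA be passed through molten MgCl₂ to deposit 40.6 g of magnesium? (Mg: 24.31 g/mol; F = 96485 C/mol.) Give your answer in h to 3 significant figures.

n(Mg) = 40.6 / 24.31 = 1.670 mol
Mg²⁺ + 2e⁻ → Mg, so n(e⁻) = 2 × 1.670 = 3.340 mol
Q = 3.340 × 96485 = 3.223×10^5 C
t = Q / I = 3.223×10^5 / 0.532 = 6.058×10^5 s = 168 h

168 h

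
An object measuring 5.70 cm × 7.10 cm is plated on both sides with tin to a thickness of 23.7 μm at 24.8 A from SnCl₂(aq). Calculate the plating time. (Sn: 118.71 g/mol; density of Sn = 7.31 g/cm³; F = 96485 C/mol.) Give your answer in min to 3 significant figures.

1.53 min

Plated area = 2 × 5.70 × 7.10 = 80.94 cm²
Volume = 80.94 × 23.7×10⁻⁴ cm = 0.1918 cm³
m(Sn) = 0.1918 × 7.31 = 1.402 g
n(Sn) = 1.402 / 118.71 = 0.01181 mol; n(e⁻) = 2 × 0.01181 = 0.02362 mol
Q = 0.02362 × 96485 = 2279 C
t = 2279 / 24.8 = 91.90 s = 1.53 min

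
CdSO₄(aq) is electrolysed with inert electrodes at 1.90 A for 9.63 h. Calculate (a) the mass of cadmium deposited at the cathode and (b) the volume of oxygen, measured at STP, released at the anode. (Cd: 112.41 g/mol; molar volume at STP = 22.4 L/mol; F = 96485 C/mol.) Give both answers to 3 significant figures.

38.4 g Cd; 3.82 L O₂

Q = 1.90 × 34668 = 65870 C; n(e⁻) = 65870 / 96485 = 0.6827 mol
Cathode: Cd²⁺ + 2e⁻ → Cd → n(Cd) = 0.6827/2 = 0.3414 mol → 38.4 g
Anode: 2H₂O → O₂ + 4H⁺ + 4e⁻ → n(O₂) = 0.6827/4 = 0.1707 mol → 3.82 L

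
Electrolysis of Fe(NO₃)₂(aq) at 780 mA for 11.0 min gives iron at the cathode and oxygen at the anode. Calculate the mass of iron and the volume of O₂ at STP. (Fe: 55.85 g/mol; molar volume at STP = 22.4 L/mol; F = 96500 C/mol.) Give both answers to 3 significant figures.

0.149 g Fe; 0.0299 L O₂

Q = 0.780 × 660 = 514.8 C; n(e⁻) = 514.8 / 96500 = 0.005335 mol
Cathode: Fe²⁺ + 2e⁻ → Fe → n(Fe) = 0.005335/2 = 0.002668 mol → 0.149 g
Anode: 2H₂O → O₂ + 4H⁺ + 4e⁻ → n(O₂) = 0.005335/4 = 0.001334 mol → 0.0299 L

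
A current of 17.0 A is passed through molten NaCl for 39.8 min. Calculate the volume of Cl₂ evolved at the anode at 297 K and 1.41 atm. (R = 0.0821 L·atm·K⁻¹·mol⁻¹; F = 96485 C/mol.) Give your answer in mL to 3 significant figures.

Charge passed = 17.0 × 2388 = 40600 C
n(e⁻) = 40600 / 96485 = 0.4208 mol
2Cl⁻ → Cl₂ + 2e⁻, so n(Cl₂) = 0.4208 / 2 = 0.2104 mol
V = nRT/P = 0.2104 × 0.0821 × 297 / 1.41 = 3.639 L
= 3640 mL

3640 mL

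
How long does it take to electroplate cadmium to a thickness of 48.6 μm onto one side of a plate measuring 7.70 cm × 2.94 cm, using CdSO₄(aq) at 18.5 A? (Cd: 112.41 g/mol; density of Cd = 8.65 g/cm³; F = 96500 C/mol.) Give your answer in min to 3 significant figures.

Plated area = 7.70 × 2.94 = 22.64 cm²
Volume = 22.64 × 48.6×10⁻⁴ cm = 0.1100 cm³
m(Cd) = 0.1100 × 8.65 = 0.9515 g
n(Cd) = 0.9515 / 112.41 = 0.008465 mol; n(e⁻) = 2 × 0.008465 = 0.01693 mol
Q = 0.01693 × 96500 = 1634 C
t = 1634 / 18.5 = 88.32 s = 1.47 min

1.47 min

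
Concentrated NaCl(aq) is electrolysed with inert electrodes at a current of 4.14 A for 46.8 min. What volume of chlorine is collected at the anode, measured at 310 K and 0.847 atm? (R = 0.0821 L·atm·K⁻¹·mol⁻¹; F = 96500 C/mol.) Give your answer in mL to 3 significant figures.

1810 mL

Q = 4.14 A × 2808 s = 11630 C
n(e⁻) = 11630 / 96500 = 0.1205 mol
2Cl⁻ → Cl₂ + 2e⁻, so n(Cl₂) = 0.1205 / 2 = 0.06025 mol
V = nRT/P = 0.06025 × 0.0821 × 310 / 0.847 = 1.810 L
= 1810 mL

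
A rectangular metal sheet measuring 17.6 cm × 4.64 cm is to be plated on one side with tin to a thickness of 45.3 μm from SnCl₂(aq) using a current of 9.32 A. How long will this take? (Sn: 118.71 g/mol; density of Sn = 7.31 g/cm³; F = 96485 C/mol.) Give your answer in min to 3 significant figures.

7.86 min

Plated area = 17.6 × 4.64 = 81.66 cm²
Volume = 81.66 × 45.3×10⁻⁴ cm = 0.3699 cm³
m(Sn) = 0.3699 × 7.31 = 2.704 g
n(Sn) = 2.704 / 118.71 = 0.02278 mol; n(e⁻) = 2 × 0.02278 = 0.04556 mol
Q = 0.04556 × 96485 = 4396 C
t = 4396 / 9.32 = 471.7 s = 7.86 min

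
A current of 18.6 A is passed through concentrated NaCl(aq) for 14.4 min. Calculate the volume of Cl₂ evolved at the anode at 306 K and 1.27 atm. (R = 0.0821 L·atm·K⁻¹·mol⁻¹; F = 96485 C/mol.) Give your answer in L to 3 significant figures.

Q = 18.6 A × 864 s = 16070 C
n(e⁻) = Q/F = 16070/96485 = 0.1666 mol
2Cl⁻ → Cl₂ + 2e⁻, so n(Cl₂) = 0.1666 / 2 = 0.08330 mol
V = nRT/P = 0.08330 × 0.0821 × 306 / 1.27 = 1.648 L

1.65 L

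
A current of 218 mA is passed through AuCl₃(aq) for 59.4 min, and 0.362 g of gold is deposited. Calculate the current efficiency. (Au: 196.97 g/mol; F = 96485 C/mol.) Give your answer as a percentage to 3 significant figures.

Q = 0.218 × 3564 = 777.0 C
n(e⁻) = 777.0 / 96485 = 0.008053 mol
Au³⁺ + 3e⁻ → Au, so theoretical n(Au) = 0.002684 mol → 0.5287 g
Efficiency = 0.362 / 0.5287 = 0.6847 = 68.5%

68.5%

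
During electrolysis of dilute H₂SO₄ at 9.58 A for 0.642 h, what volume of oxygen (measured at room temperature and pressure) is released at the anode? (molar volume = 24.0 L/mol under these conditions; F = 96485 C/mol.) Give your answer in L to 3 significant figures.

1.38 L

Charge passed = 9.58 × 2311.2 = 22140 C
Moles of electrons = 22140 / 96485 = 0.2295 mol
2H₂O → O₂ + 4H⁺ + 4e⁻, so n(O₂) = 0.2295 / 4 = 0.05738 mol
V = 0.05738 × 24.0 = 1.377 L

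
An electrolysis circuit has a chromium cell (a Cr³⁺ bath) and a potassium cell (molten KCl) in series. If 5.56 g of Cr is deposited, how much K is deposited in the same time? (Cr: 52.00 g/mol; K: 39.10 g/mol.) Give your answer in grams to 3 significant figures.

12.5 g

n(Cr) = 5.56 / 52.00 = 0.1069 mol
Cr³⁺ + 3e⁻ → Cr, so n(e⁻) = 3 × 0.1069 = 0.3207 mol
The cells are in series, so the same charge (and hence the same n(e⁻) = 0.3207 mol) passes through both.
K⁺ + e⁻ → K, so n(K) = 0.3207 mol
m(K) = 0.3207 × 39.10 = 12.5 g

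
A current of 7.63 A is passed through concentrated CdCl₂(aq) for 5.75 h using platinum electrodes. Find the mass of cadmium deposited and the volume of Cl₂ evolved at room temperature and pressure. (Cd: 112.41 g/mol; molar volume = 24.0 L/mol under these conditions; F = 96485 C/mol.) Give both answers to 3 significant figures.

92.0 g Cd; 19.6 L Cl₂

Q = 7.63 × 20700 = 1.579×10^5 C; n(e⁻) = 1.579×10^5 / 96485 = 1.637 mol
Cathode: Cd²⁺ + 2e⁻ → Cd → n(Cd) = 1.637/2 = 0.8185 mol → 92.0 g
Anode: 2Cl⁻ → Cl₂ + 2e⁻ → n(Cl₂) = 1.637/2 = 0.8185 mol → 19.6 L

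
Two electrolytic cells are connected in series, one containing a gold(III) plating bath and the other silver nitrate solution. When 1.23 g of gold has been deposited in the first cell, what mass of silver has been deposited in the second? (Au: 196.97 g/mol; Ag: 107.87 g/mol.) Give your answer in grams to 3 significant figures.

n(Au) = 1.23 / 196.97 = 0.006245 mol
Au³⁺ + 3e⁻ → Au, so n(e⁻) = 3 × 0.006245 = 0.01874 mol
In series, the same 0.01874 mol of electrons flows through the second cell.
Ag⁺ + e⁻ → Ag, so n(Ag) = 0.01874 mol
m(Ag) = 0.01874 × 107.87 = 2.02 g

2.02 g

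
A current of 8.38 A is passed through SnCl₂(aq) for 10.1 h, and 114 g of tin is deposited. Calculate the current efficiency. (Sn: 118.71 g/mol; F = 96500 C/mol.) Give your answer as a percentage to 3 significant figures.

60.8%

Q = 8.38 × 36360 = 3.047×10^5 C
n(e⁻) = 3.047×10^5 / 96500 = 3.158 mol
Sn²⁺ + 2e⁻ → Sn, so theoretical n(Sn) = 1.579 mol → 187.4 g
Efficiency = 114 / 187.4 = 0.6083 = 60.8%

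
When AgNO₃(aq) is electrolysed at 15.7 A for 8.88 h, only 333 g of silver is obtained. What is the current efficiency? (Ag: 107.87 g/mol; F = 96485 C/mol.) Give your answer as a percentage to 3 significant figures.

59.3%

Q = 15.7 × 31968 = 5.019×10^5 C
n(e⁻) = 5.019×10^5 / 96485 = 5.202 mol
Ag⁺ + e⁻ → Ag, so theoretical n(Ag) = 5.202 mol → 561.1 g
Efficiency = 333 / 561.1 = 0.5935 = 59.3%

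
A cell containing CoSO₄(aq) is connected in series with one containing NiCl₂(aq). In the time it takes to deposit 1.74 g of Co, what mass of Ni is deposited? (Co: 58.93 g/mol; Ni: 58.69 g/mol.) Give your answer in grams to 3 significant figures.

n(Co) = 1.74 / 58.93 = 0.02953 mol
Co²⁺ + 2e⁻ → Co, so n(e⁻) = 2 × 0.02953 = 0.05906 mol
In series, the same 0.05906 mol of electrons flows through the second cell.
Ni²⁺ + 2e⁻ → Ni, so n(Ni) = 0.05906 / 2 = 0.02953 mol
m(Ni) = 0.02953 × 58.69 = 1.73 g

1.73 g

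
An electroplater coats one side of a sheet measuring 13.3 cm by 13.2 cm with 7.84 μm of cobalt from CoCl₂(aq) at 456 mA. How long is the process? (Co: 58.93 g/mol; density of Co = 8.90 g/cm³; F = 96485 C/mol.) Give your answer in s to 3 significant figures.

8800 s

Plated area = 13.3 × 13.2 = 175.6 cm²
Volume = 175.6 × 7.84×10⁻⁴ cm = 0.1377 cm³
m(Co) = 0.1377 × 8.90 = 1.226 g
n(Co) = 1.226 / 58.93 = 0.02080 mol; n(e⁻) = 2 × 0.02080 = 0.04160 mol
Q = 0.04160 × 96485 = 4014 C
t = 4014 / 0.456 = 8803 s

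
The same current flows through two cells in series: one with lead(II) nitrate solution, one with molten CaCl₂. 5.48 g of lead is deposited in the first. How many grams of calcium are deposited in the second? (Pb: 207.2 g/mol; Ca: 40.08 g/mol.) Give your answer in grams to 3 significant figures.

1.06 g

n(Pb) = 5.48 / 207.2 = 0.02645 mol
Pb²⁺ + 2e⁻ → Pb, so n(e⁻) = 2 × 0.02645 = 0.05290 mol
The cells are in series, so the same charge (and hence the same n(e⁻) = 0.05290 mol) passes through both.
Ca²⁺ + 2e⁻ → Ca, so n(Ca) = 0.05290 / 2 = 0.02645 mol
m(Ca) = 0.02645 × 40.08 = 1.06 g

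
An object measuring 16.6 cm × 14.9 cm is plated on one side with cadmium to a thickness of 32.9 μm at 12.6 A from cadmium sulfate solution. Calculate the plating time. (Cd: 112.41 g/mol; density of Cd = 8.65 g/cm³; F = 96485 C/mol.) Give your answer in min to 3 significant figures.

16.0 min

Plated area = 16.6 × 14.9 = 247.3 cm²
Volume = 247.3 × 32.9×10⁻⁴ cm = 0.8136 cm³
m(Cd) = 0.8136 × 8.65 = 7.038 g
n(Cd) = 7.038 / 112.41 = 0.06261 mol; n(e⁻) = 2 × 0.06261 = 0.1252 mol
Q = 0.1252 × 96485 = 12080 C
t = 12080 / 12.6 = 958.7 s = 16.0 min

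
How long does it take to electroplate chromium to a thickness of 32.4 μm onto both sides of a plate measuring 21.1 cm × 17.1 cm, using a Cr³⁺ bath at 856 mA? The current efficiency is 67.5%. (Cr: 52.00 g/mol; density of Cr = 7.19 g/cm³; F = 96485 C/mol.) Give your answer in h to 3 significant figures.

45.0 h

Plated area = 2 × 21.1 × 17.1 = 721.6 cm²
Volume = 721.6 × 32.4×10⁻⁴ cm = 2.338 cm³
m(Cr) = 2.338 × 7.19 = 16.81 g
n(Cr) = 16.81 / 52.00 = 0.3233 mol; n(e⁻) = 3 × 0.3233 = 0.9699 mol
Q = 0.9699 × 96485 / 0.675 = 1.386×10^5 C
t = 1.386×10^5 / 0.856 = 1.619×10^5 s = 45.0 h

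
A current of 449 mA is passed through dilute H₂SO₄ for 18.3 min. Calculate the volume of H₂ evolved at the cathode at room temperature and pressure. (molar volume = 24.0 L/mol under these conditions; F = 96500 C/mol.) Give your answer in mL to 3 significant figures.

61.3 mL

Q = 0.449 A × 1098 s = 493.0 C
n(e⁻) = Q/F = 493.0/96500 = 0.005109 mol
2H⁺ + 2e⁻ → H₂, so n(H₂) = 0.005109 / 2 = 0.002555 mol
V = 0.002555 × 24.0 = 0.06132 L
= 61.3 mL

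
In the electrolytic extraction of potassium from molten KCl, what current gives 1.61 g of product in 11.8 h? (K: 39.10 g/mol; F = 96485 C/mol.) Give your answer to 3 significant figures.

n(K) = 1.61 / 39.10 = 0.04118 mol
K⁺ + e⁻ → K, so n(e⁻) = 0.04118 mol
Q = 0.04118 × 96485 = 3973 C
I = Q / t = 3973 / 42480 s = 0.0935 A

0.0935 A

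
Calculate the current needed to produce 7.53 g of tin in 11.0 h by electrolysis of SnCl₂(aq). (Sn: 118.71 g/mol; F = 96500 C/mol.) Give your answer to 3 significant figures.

0.309 A

n(Sn) = 7.53 / 118.71 = 0.06343 mol
Sn²⁺ + 2e⁻ → Sn, so n(e⁻) = 2 × 0.06343 = 0.1269 mol
Q = 0.1269 × 96500 = 12250 C
I = Q / t = 12250 / 39600 s = 0.309 A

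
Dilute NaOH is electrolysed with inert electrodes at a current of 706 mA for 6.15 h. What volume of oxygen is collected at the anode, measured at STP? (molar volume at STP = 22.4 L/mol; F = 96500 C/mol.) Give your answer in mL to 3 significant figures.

Q = It = 0.706 × 22140 = 15630 C
n(e⁻) = 15630 / 96500 = 0.1620 mol
2H₂O → O₂ + 4H⁺ + 4e⁻, so n(O₂) = 0.1620 / 4 = 0.04050 mol
V = 0.04050 × 22.4 = 0.9072 L
= 907 mL

907 mL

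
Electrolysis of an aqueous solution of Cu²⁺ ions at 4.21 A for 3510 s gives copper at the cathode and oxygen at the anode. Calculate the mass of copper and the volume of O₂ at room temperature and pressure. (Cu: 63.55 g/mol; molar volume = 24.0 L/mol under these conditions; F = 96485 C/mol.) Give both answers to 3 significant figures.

4.87 g Cu; 0.919 L O₂

Q = 4.21 × 3510 = 14780 C; n(e⁻) = 14780 / 96485 = 0.1532 mol
Cathode: Cu²⁺ + 2e⁻ → Cu → n(Cu) = 0.1532/2 = 0.07660 mol → 4.87 g
Anode: 2H₂O → O₂ + 4H⁺ + 4e⁻ → n(O₂) = 0.1532/4 = 0.03830 mol → 0.919 L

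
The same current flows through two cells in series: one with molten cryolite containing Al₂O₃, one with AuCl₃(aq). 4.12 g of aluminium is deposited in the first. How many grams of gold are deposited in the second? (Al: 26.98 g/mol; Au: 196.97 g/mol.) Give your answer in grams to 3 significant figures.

30.1 g

n(Al) = 4.12 / 26.98 = 0.1527 mol
Al³⁺ + 3e⁻ → Al, so n(e⁻) = 3 × 0.1527 = 0.4581 mol
In series, the same 0.4581 mol of electrons flows through the second cell.
Au³⁺ + 3e⁻ → Au, so n(Au) = 0.4581 / 3 = 0.1527 mol
m(Au) = 0.1527 × 196.97 = 30.1 g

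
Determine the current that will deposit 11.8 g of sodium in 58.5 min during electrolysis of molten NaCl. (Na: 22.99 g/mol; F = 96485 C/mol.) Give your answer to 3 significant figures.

14.1 A

n(Na) = 11.8 / 22.99 = 0.5133 mol
Na⁺ + e⁻ → Na, so n(e⁻) = 0.5133 mol
Q = 0.5133 × 96485 = 49530 C
I = Q / t = 49530 / 3510 s = 14.1 A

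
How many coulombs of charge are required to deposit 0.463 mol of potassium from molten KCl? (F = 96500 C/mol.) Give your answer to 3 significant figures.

44700 C

K⁺ + e⁻ → K, so n(e⁻) = 1 × 0.463 = 0.4630 mol
Q = 0.4630 × 96500 = 44680 C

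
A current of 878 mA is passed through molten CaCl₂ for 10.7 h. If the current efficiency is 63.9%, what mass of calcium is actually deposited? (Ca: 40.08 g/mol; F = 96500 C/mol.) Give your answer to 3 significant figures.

Q = 0.878 × 38520 = 33820 C
n(e⁻) = 33820 / 96500 = 0.3505 mol
Ca²⁺ + 2e⁻ → Ca, so theoretical m(Ca) = 0.1753 × 40.08 = 7.026 g
Actual mass = 63.9% × 7.026 = 4.49 g

4.49 g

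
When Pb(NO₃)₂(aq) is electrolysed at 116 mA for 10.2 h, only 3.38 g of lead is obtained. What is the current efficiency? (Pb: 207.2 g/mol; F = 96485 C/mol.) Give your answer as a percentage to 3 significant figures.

Q = 0.116 × 36720 = 4260 C
n(e⁻) = 4260 / 96485 = 0.04415 mol
Pb²⁺ + 2e⁻ → Pb, so theoretical n(Pb) = 0.02208 mol → 4.575 g
Efficiency = 3.38 / 4.575 = 0.7388 = 73.9%

73.9%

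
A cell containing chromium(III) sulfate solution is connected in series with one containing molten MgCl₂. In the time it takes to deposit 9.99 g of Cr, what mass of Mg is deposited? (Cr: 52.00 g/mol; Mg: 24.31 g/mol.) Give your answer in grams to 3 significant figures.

7.01 g

n(Cr) = 9.99 / 52.00 = 0.1921 mol
Cr³⁺ + 3e⁻ → Cr, so n(e⁻) = 3 × 0.1921 = 0.5763 mol
In series, the same 0.5763 mol of electrons flows through the second cell.
Mg²⁺ + 2e⁻ → Mg, so n(Mg) = 0.5763 / 2 = 0.2882 mol
m(Mg) = 0.2882 × 24.31 = 7.01 g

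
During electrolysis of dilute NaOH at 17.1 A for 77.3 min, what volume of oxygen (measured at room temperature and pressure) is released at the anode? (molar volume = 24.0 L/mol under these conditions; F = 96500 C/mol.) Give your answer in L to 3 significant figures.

4.93 L

Charge passed = 17.1 × 4638 = 79310 C
Moles of electrons = 79310 / 96500 = 0.8219 mol
2H₂O → O₂ + 4H⁺ + 4e⁻, so n(O₂) = 0.8219 / 4 = 0.2055 mol
V = 0.2055 × 24.0 = 4.932 L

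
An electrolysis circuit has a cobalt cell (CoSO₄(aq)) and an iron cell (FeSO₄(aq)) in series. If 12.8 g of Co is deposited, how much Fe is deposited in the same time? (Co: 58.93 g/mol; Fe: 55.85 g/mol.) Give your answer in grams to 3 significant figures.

12.1 g

n(Co) = 12.8 / 58.93 = 0.2172 mol
Co²⁺ + 2e⁻ → Co, so n(e⁻) = 2 × 0.2172 = 0.4344 mol
Same current for the same time ⇒ same n(e⁻) = 0.4344 mol in both cells.
Fe²⁺ + 2e⁻ → Fe, so n(Fe) = 0.4344 / 2 = 0.2172 mol
m(Fe) = 0.2172 × 55.85 = 12.1 g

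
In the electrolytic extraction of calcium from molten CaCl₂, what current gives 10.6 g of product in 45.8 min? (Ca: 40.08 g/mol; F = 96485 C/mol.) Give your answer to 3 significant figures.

18.6 A

n(Ca) = 10.6 / 40.08 = 0.2645 mol
Ca²⁺ + 2e⁻ → Ca, so n(e⁻) = 2 × 0.2645 = 0.5290 mol
Q = 0.5290 × 96485 = 51040 C
I = Q / t = 51040 / 2748 s = 18.6 A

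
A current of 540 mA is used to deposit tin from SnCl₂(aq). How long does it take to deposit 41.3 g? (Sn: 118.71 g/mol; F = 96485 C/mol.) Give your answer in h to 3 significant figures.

n(Sn) = 41.3 / 118.71 = 0.3479 mol
Sn²⁺ + 2e⁻ → Sn, so n(e⁻) = 2 × 0.3479 = 0.6958 mol
Q = 0.6958 × 96485 = 67130 C
t = Q / I = 67130 / 0.540 = 1.243×10^5 s = 34.5 h

34.5 h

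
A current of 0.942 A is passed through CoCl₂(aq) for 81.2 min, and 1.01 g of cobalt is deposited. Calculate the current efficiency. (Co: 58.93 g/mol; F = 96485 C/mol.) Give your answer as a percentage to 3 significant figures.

72.1%

Q = 0.942 × 4872 = 4589 C
n(e⁻) = 4589 / 96485 = 0.04756 mol
Co²⁺ + 2e⁻ → Co, so theoretical n(Co) = 0.02378 mol → 1.401 g
Efficiency = 1.01 / 1.401 = 0.7209 = 72.1%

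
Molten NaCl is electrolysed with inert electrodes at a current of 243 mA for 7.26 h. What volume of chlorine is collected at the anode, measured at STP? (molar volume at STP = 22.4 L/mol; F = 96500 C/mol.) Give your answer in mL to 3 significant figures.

Q = It = 0.243 × 26136 = 6351 C
Moles of electrons = 6351 / 96500 = 0.06581 mol
2Cl⁻ → Cl₂ + 2e⁻, so n(Cl₂) = 0.06581 / 2 = 0.03291 mol
V = 0.03291 × 22.4 = 0.7372 L
= 737 mL

737 mL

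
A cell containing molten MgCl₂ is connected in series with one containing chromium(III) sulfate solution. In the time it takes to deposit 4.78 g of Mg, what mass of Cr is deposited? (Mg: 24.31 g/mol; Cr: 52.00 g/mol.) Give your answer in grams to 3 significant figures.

6.82 g

n(Mg) = 4.78 / 24.31 = 0.1966 mol
Mg²⁺ + 2e⁻ → Mg, so n(e⁻) = 2 × 0.1966 = 0.3932 mol
Same current for the same time ⇒ same n(e⁻) = 0.3932 mol in both cells.
Cr³⁺ + 3e⁻ → Cr, so n(Cr) = 0.3932 / 3 = 0.1311 mol
m(Cr) = 0.1311 × 52.00 = 6.82 g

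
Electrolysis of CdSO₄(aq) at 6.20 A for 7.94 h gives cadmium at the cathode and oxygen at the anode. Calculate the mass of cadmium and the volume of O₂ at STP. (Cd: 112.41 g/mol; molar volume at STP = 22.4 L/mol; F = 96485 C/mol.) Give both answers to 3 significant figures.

103 g Cd; 10.3 L O₂

Q = 6.20 × 28584 = 1.772×10^5 C; n(e⁻) = 1.772×10^5 / 96485 = 1.837 mol
Cathode: Cd²⁺ + 2e⁻ → Cd → n(Cd) = 1.837/2 = 0.9185 mol → 103 g
Anode: 2H₂O → O₂ + 4H⁺ + 4e⁻ → n(O₂) = 1.837/4 = 0.4593 mol → 10.3 L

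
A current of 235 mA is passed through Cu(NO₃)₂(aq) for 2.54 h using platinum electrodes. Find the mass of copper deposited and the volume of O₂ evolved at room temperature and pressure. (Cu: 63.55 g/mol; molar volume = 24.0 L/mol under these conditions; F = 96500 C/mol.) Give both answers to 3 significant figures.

0.708 g Cu; 0.134 L O₂

Q = 0.235 × 9144 = 2149 C; n(e⁻) = 2149 / 96500 = 0.02227 mol
Cathode: Cu²⁺ + 2e⁻ → Cu → n(Cu) = 0.02227/2 = 0.01114 mol → 0.708 g
Anode: 2H₂O → O₂ + 4H⁺ + 4e⁻ → n(O₂) = 0.02227/4 = 0.005568 mol → 0.134 L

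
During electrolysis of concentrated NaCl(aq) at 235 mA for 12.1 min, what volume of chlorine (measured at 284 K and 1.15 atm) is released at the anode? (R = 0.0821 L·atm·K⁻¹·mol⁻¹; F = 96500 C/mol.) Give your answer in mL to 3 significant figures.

17.9 mL

Q = It = 0.235 × 726 = 170.6 C
n(e⁻) = Q/F = 170.6/96500 = 0.001768 mol
2Cl⁻ → Cl₂ + 2e⁻, so n(Cl₂) = 0.001768 / 2 = 8.840×10^-4 mol
V = nRT/P = 8.840×10^-4 × 0.0821 × 284 / 1.15 = 0.01792 L
= 17.9 mL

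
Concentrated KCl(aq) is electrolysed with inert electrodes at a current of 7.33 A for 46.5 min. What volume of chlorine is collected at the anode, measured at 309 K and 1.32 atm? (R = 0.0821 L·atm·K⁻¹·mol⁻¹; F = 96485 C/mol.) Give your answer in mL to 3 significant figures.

2040 mL

Q = It = 7.33 × 2790 = 20450 C
n(e⁻) = Q/F = 20450/96485 = 0.2120 mol
2Cl⁻ → Cl₂ + 2e⁻, so n(Cl₂) = 0.2120 / 2 = 0.1060 mol
V = nRT/P = 0.1060 × 0.0821 × 309 / 1.32 = 2.037 L
= 2040 mL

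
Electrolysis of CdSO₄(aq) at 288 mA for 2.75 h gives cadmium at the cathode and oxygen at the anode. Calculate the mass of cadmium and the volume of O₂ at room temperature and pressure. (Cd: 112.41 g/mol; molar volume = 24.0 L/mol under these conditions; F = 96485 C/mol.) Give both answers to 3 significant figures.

Q = 0.288 × 9900 = 2851 C; n(e⁻) = 2851 / 96485 = 0.02955 mol
Cathode: Cd²⁺ + 2e⁻ → Cd → n(Cd) = 0.02955/2 = 0.01478 mol → 1.66 g
Anode: 2H₂O → O₂ + 4H⁺ + 4e⁻ → n(O₂) = 0.02955/4 = 0.007388 mol → 0.177 L

1.66 g Cd; 0.177 L O₂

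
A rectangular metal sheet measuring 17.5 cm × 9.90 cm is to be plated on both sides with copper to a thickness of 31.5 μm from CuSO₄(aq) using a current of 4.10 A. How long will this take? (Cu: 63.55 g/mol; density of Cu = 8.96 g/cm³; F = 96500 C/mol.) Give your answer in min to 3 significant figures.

Plated area = 2 × 17.5 × 9.90 = 346.5 cm²
Volume = 346.5 × 31.5×10⁻⁴ cm = 1.091 cm³
m(Cu) = 1.091 × 8.96 = 9.775 g
n(Cu) = 9.775 / 63.55 = 0.1538 mol; n(e⁻) = 2 × 0.1538 = 0.3076 mol
Q = 0.3076 × 96500 = 29680 C
t = 29680 / 4.10 = 7239 s = 121 min

121 min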